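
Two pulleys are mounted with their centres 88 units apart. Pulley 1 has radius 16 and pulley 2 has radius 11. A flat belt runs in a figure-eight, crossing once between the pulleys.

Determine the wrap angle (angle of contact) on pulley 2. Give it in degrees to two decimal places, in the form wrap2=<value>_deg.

crossed belt: β = asin((r1+r2)/C) = asin(27/88) = 17.8676°
wrap1 = wrap2 = π + 2β = 215.7352°

wrap2=215.74_deg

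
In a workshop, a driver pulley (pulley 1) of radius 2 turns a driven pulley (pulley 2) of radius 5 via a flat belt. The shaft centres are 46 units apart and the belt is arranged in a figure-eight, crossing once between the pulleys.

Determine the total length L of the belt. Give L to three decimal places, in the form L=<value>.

crossed belt: β = asin((r1+r2)/C) = asin(7/46) = 8.7529°
wrap1 = wrap2 = π + 2β = 197.5059°
tangent length = C·cosβ = 45.4643
L = (r1+r2)·wrap + 2·C·cosβ = 7·3.4471 + 2·45.4643 = 115.0584

L=115.058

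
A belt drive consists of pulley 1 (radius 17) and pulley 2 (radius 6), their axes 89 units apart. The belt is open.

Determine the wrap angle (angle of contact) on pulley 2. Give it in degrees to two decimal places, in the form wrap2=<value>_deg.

wrap2=165.80_deg

open belt: β = asin((r2−r1)/C) = asin(-11/89) = -7.0997°
wrap1 = π − 2β = 194.1993°
wrap2 = π + 2β = 165.8007°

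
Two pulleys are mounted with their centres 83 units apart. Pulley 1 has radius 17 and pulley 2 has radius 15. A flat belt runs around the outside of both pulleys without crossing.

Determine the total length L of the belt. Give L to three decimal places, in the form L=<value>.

open belt: β = asin((r2−r1)/C) = asin(-2/83) = -1.3808°
wrap1 = π − 2β = 182.7615°
wrap2 = π + 2β = 177.2385°
tangent length = C·cosβ = 82.9759
L = r1·wrap1 + r2·wrap2 + 2·C·cosβ = 17·3.1898 + 15·3.0934 + 2·82.9759 = 266.5792

L=266.579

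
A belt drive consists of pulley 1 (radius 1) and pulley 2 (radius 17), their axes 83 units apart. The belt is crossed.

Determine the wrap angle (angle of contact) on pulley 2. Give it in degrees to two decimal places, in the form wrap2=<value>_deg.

crossed belt: β = asin((r1+r2)/C) = asin(18/83) = 12.5251°
wrap1 = wrap2 = π + 2β = 205.0502°

wrap2=205.05_deg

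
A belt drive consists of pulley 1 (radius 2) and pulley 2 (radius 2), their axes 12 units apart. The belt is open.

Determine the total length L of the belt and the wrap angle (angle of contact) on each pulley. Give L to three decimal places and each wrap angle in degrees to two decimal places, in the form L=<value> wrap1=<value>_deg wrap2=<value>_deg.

L=36.566 wrap1=180.00_deg wrap2=180.00_deg

open belt: β = asin((r2−r1)/C) = asin(0/12) = 0.0000°
wrap1 = π − 2β = 180.0000°
wrap2 = π + 2β = 180.0000°
tangent length = C·cosβ = 12.0000
L = r1·wrap1 + r2·wrap2 + 2·C·cosβ = 2·3.1416 + 2·3.1416 + 2·12.0000 = 36.5664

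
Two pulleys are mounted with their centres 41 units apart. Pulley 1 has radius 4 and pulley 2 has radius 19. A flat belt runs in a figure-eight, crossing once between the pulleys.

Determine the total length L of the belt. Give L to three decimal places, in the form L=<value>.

L=167.535

crossed belt: β = asin((r1+r2)/C) = asin(23/41) = 34.1233°
wrap1 = wrap2 = π + 2β = 248.2466°
tangent length = C·cosβ = 33.9411
L = (r1+r2)·wrap + 2·C·cosβ = 23·4.3327 + 2·33.9411 = 167.5348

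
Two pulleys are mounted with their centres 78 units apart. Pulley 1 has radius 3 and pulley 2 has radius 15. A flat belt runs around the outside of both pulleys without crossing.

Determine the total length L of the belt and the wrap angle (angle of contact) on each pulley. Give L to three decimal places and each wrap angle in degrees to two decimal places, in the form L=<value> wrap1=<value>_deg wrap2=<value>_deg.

L=214.398 wrap1=162.30_deg wrap2=197.70_deg

open belt: β = asin((r2−r1)/C) = asin(12/78) = 8.8499°
wrap1 = π − 2β = 162.3002°
wrap2 = π + 2β = 197.6998°
tangent length = C·cosβ = 77.0714
L = r1·wrap1 + r2·wrap2 + 2·C·cosβ = 3·2.8327 + 15·3.4505 + 2·77.0714 = 214.3985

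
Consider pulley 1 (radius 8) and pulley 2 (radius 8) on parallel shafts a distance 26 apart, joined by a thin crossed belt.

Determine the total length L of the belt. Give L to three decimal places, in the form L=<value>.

L=112.465

crossed belt: β = asin((r1+r2)/C) = asin(16/26) = 37.9799°
wrap1 = wrap2 = π + 2β = 255.9597°
tangent length = C·cosβ = 20.4939
L = (r1+r2)·wrap + 2·C·cosβ = 16·4.4673 + 2·20.4939 = 112.4652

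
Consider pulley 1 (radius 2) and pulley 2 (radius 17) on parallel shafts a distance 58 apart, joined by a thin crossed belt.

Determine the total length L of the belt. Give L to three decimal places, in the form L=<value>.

L=181.972

crossed belt: β = asin((r1+r2)/C) = asin(19/58) = 19.1223°
wrap1 = wrap2 = π + 2β = 218.2447°
tangent length = C·cosβ = 54.7996
L = (r1+r2)·wrap + 2·C·cosβ = 19·3.8091 + 2·54.7996 = 181.9719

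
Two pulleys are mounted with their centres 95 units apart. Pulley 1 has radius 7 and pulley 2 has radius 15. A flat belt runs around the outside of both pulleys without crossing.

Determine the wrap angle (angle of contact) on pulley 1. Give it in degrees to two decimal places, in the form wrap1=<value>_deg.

wrap1=170.34_deg

open belt: β = asin((r2−r1)/C) = asin(8/95) = 4.8306°
wrap1 = π − 2β = 170.3387°
wrap2 = π + 2β = 189.6613°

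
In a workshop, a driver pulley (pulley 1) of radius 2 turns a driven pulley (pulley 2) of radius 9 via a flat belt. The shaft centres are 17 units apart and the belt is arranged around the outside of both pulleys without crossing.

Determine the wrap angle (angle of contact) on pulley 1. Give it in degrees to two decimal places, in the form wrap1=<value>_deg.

wrap1=131.37_deg

open belt: β = asin((r2−r1)/C) = asin(7/17) = 24.3157°
wrap1 = π − 2β = 131.3685°
wrap2 = π + 2β = 228.6315°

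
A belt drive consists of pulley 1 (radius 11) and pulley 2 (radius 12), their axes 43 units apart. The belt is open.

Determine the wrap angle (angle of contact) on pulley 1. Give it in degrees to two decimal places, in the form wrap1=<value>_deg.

wrap1=177.33_deg

open belt: β = asin((r2−r1)/C) = asin(1/43) = 1.3326°
wrap1 = π − 2β = 177.3348°
wrap2 = π + 2β = 182.6652°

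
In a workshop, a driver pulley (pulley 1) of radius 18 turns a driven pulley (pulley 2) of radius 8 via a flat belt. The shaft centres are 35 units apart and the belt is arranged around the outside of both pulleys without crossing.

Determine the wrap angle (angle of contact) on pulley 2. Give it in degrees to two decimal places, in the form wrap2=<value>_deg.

wrap2=146.80_deg

open belt: β = asin((r2−r1)/C) = asin(-10/35) = -16.6015°
wrap1 = π − 2β = 213.2031°
wrap2 = π + 2β = 146.7969°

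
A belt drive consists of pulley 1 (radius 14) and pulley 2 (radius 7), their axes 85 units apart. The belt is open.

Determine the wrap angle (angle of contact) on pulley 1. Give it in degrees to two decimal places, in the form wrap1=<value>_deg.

wrap1=189.45_deg

open belt: β = asin((r2−r1)/C) = asin(-7/85) = -4.7238°
wrap1 = π − 2β = 189.4477°
wrap2 = π + 2β = 170.5523°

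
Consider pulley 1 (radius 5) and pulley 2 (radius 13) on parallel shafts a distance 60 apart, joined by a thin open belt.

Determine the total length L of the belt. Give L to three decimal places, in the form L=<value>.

L=177.617

open belt: β = asin((r2−r1)/C) = asin(8/60) = 7.6623°
wrap1 = π − 2β = 164.6755°
wrap2 = π + 2β = 195.3245°
tangent length = C·cosβ = 59.4643
L = r1·wrap1 + r2·wrap2 + 2·C·cosβ = 5·2.8741 + 13·3.4091 + 2·59.4643 = 177.6169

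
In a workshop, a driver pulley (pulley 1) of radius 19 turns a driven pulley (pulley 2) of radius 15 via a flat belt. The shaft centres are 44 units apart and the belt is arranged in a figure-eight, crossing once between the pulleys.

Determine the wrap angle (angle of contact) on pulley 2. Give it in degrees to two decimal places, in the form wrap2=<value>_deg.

wrap2=281.20_deg

crossed belt: β = asin((r1+r2)/C) = asin(34/44) = 50.5994°
wrap1 = wrap2 = π + 2β = 281.1989°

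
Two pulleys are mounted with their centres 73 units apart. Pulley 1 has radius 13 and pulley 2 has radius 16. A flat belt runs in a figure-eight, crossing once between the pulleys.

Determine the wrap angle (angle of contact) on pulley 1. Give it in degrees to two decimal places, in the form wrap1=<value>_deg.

wrap1=226.81_deg

crossed belt: β = asin((r1+r2)/C) = asin(29/73) = 23.4070°
wrap1 = wrap2 = π + 2β = 226.8140°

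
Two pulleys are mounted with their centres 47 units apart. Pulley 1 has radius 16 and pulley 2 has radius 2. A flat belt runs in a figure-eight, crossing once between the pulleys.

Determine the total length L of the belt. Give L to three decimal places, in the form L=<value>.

crossed belt: β = asin((r1+r2)/C) = asin(18/47) = 22.5183°
wrap1 = wrap2 = π + 2β = 225.0366°
tangent length = C·cosβ = 43.4166
L = (r1+r2)·wrap + 2·C·cosβ = 18·3.9276 + 2·43.4166 = 157.5305

L=157.531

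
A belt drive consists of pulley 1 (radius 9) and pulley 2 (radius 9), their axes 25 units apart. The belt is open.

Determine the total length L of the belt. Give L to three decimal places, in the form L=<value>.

L=106.549

open belt: β = asin((r2−r1)/C) = asin(0/25) = 0.0000°
wrap1 = π − 2β = 180.0000°
wrap2 = π + 2β = 180.0000°
tangent length = C·cosβ = 25.0000
L = r1·wrap1 + r2·wrap2 + 2·C·cosβ = 9·3.1416 + 9·3.1416 + 2·25.0000 = 106.5487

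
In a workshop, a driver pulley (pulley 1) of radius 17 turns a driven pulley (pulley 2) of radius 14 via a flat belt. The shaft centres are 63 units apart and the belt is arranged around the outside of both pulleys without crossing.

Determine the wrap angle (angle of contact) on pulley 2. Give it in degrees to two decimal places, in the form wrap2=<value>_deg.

open belt: β = asin((r2−r1)/C) = asin(-3/63) = -2.7294°
wrap1 = π − 2β = 185.4588°
wrap2 = π + 2β = 174.5412°

wrap2=174.54_deg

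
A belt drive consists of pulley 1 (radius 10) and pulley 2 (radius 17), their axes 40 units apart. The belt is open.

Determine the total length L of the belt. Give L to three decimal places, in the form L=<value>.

L=166.051

open belt: β = asin((r2−r1)/C) = asin(7/40) = 10.0787°
wrap1 = π − 2β = 159.8427°
wrap2 = π + 2β = 200.1573°
tangent length = C·cosβ = 39.3827
L = r1·wrap1 + r2·wrap2 + 2·C·cosβ = 10·2.7898 + 17·3.4934 + 2·39.3827 = 166.0512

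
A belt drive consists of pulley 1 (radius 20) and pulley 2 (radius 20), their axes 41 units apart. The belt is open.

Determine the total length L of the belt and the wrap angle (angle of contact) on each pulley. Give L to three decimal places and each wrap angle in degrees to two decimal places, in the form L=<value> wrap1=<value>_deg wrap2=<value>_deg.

open belt: β = asin((r2−r1)/C) = asin(0/41) = 0.0000°
wrap1 = π − 2β = 180.0000°
wrap2 = π + 2β = 180.0000°
tangent length = C·cosβ = 41.0000
L = r1·wrap1 + r2·wrap2 + 2·C·cosβ = 20·3.1416 + 20·3.1416 + 2·41.0000 = 207.6637

L=207.664 wrap1=180.00_deg wrap2=180.00_deg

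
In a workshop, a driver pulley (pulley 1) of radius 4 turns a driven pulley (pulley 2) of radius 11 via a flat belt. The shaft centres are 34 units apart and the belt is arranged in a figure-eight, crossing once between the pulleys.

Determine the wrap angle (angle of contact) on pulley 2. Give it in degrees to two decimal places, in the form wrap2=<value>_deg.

crossed belt: β = asin((r1+r2)/C) = asin(15/34) = 26.1790°
wrap1 = wrap2 = π + 2β = 232.3579°

wrap2=232.36_deg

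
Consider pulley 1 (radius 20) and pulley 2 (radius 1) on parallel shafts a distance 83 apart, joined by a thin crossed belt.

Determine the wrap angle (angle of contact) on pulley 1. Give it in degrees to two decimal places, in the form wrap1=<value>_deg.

crossed belt: β = asin((r1+r2)/C) = asin(21/83) = 14.6558°
wrap1 = wrap2 = π + 2β = 209.3116°

wrap1=209.31_deg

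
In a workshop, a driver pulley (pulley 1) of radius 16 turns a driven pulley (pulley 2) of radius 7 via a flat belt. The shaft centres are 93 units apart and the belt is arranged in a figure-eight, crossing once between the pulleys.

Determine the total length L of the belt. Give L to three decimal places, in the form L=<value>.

crossed belt: β = asin((r1+r2)/C) = asin(23/93) = 14.3185°
wrap1 = wrap2 = π + 2β = 208.6370°
tangent length = C·cosβ = 90.1110
L = (r1+r2)·wrap + 2·C·cosβ = 23·3.6414 + 2·90.1110 = 263.9743

L=263.974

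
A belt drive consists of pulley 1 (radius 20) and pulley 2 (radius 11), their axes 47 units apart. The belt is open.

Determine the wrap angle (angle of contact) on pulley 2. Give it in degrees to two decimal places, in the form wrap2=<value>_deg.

wrap2=157.92_deg

open belt: β = asin((r2−r1)/C) = asin(-9/47) = -11.0397°
wrap1 = π − 2β = 202.0794°
wrap2 = π + 2β = 157.9206°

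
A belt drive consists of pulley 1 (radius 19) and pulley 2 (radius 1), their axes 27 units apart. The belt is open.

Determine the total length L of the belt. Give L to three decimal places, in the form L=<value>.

L=129.351

open belt: β = asin((r2−r1)/C) = asin(-18/27) = -41.8103°
wrap1 = π − 2β = 263.6206°
wrap2 = π + 2β = 96.3794°
tangent length = C·cosβ = 20.1246
L = r1·wrap1 + r2·wrap2 + 2·C·cosβ = 19·4.6010 + 1·1.6821 + 2·20.1246 = 129.3513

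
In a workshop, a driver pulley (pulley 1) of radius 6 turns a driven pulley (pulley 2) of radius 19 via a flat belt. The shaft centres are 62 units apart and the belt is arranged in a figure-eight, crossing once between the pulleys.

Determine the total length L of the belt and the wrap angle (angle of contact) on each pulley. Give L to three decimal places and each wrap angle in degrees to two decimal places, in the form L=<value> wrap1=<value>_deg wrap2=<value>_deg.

crossed belt: β = asin((r1+r2)/C) = asin(25/62) = 23.7800°
wrap1 = wrap2 = π + 2β = 227.5600°
tangent length = C·cosβ = 56.7362
L = (r1+r2)·wrap + 2·C·cosβ = 25·3.9717 + 2·56.7362 = 212.7642

L=212.764 wrap1=227.56_deg wrap2=227.56_deg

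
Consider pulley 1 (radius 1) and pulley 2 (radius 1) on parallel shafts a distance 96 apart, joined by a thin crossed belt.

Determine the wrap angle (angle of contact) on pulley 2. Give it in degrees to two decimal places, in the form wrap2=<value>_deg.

wrap2=182.39_deg

crossed belt: β = asin((r1+r2)/C) = asin(2/96) = 1.1937°
wrap1 = wrap2 = π + 2β = 182.3875°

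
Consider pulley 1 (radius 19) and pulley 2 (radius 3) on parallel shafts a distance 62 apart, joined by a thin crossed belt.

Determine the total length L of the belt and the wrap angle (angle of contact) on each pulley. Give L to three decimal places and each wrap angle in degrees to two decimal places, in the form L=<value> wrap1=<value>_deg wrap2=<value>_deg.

L=201.007 wrap1=221.57_deg wrap2=221.57_deg

crossed belt: β = asin((r1+r2)/C) = asin(22/62) = 20.7836°
wrap1 = wrap2 = π + 2β = 221.5671°
tangent length = C·cosβ = 57.9655
L = (r1+r2)·wrap + 2·C·cosβ = 22·3.8671 + 2·57.9655 = 201.0067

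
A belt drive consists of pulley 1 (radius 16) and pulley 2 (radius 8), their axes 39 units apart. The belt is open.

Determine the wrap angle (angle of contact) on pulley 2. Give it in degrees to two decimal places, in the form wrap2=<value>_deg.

wrap2=156.33_deg

open belt: β = asin((r2−r1)/C) = asin(-8/39) = -11.8370°
wrap1 = π − 2β = 203.6740°
wrap2 = π + 2β = 156.3260°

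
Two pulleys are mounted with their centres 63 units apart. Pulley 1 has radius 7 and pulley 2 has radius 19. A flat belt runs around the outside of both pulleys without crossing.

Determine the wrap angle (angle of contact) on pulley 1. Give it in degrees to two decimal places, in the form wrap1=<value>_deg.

open belt: β = asin((r2−r1)/C) = asin(12/63) = 10.9806°
wrap1 = π − 2β = 158.0388°
wrap2 = π + 2β = 201.9612°

wrap1=158.04_deg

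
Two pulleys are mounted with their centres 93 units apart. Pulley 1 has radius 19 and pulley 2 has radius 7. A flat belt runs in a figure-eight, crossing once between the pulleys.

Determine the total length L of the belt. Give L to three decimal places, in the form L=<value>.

L=274.999

crossed belt: β = asin((r1+r2)/C) = asin(26/93) = 16.2345°
wrap1 = wrap2 = π + 2β = 212.4691°
tangent length = C·cosβ = 89.2917
L = (r1+r2)·wrap + 2·C·cosβ = 26·3.7083 + 2·89.2917 = 274.9987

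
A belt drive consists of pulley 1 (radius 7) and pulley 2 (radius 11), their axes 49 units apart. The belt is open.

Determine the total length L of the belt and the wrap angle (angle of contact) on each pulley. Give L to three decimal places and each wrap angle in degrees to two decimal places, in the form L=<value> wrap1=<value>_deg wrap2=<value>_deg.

L=154.875 wrap1=170.64_deg wrap2=189.36_deg

open belt: β = asin((r2−r1)/C) = asin(4/49) = 4.6824°
wrap1 = π − 2β = 170.6352°
wrap2 = π + 2β = 189.3648°
tangent length = C·cosβ = 48.8365
L = r1·wrap1 + r2·wrap2 + 2·C·cosβ = 7·2.9781 + 11·3.3050 + 2·48.8365 = 154.8754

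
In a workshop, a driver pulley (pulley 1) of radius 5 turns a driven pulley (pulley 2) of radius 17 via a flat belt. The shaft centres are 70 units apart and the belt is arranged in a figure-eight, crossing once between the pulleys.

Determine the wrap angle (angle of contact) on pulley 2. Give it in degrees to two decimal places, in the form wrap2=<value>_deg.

wrap2=216.64_deg

crossed belt: β = asin((r1+r2)/C) = asin(22/70) = 18.3177°
wrap1 = wrap2 = π + 2β = 216.6354°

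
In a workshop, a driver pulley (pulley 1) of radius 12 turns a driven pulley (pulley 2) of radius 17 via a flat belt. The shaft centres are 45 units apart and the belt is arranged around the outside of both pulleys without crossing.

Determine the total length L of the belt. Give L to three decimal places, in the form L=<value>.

open belt: β = asin((r2−r1)/C) = asin(5/45) = 6.3794°
wrap1 = π − 2β = 167.2413°
wrap2 = π + 2β = 192.7587°
tangent length = C·cosβ = 44.7214
L = r1·wrap1 + r2·wrap2 + 2·C·cosβ = 12·2.9189 + 17·3.3643 + 2·44.7214 = 181.6623

L=181.662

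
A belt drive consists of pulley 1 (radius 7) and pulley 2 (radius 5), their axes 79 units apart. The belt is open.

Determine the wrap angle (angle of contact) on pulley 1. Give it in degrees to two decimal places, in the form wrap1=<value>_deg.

open belt: β = asin((r2−r1)/C) = asin(-2/79) = -1.4507°
wrap1 = π − 2β = 182.9014°
wrap2 = π + 2β = 177.0986°

wrap1=182.90_deg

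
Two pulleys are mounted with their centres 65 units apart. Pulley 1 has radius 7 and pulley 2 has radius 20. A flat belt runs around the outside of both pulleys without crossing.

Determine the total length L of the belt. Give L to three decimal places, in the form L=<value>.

open belt: β = asin((r2−r1)/C) = asin(13/65) = 11.5370°
wrap1 = π − 2β = 156.9261°
wrap2 = π + 2β = 203.0739°
tangent length = C·cosβ = 63.6867
L = r1·wrap1 + r2·wrap2 + 2·C·cosβ = 7·2.7389 + 20·3.5443 + 2·63.6867 = 217.4318

L=217.432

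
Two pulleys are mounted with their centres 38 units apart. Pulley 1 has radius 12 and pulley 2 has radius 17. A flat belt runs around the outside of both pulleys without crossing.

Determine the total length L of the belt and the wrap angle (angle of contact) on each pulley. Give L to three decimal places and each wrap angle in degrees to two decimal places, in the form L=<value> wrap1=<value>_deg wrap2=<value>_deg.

open belt: β = asin((r2−r1)/C) = asin(5/38) = 7.5608°
wrap1 = π − 2β = 164.8783°
wrap2 = π + 2β = 195.1217°
tangent length = C·cosβ = 37.6696
L = r1·wrap1 + r2·wrap2 + 2·C·cosβ = 12·2.8777 + 17·3.4055 + 2·37.6696 = 167.7650

L=167.765 wrap1=164.88_deg wrap2=195.12_deg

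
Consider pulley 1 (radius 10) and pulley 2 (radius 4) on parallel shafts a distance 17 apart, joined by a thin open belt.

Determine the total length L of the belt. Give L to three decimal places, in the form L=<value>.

open belt: β = asin((r2−r1)/C) = asin(-6/17) = -20.6673°
wrap1 = π − 2β = 221.3346°
wrap2 = π + 2β = 138.6654°
tangent length = C·cosβ = 15.9060
L = r1·wrap1 + r2·wrap2 + 2·C·cosβ = 10·3.8630 + 4·2.4202 + 2·15.9060 = 80.1228

L=80.123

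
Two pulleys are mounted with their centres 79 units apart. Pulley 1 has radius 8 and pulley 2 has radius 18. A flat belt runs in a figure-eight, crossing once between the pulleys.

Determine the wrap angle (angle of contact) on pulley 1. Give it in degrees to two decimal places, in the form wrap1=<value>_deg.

crossed belt: β = asin((r1+r2)/C) = asin(26/79) = 19.2150°
wrap1 = wrap2 = π + 2β = 218.4300°

wrap1=218.43_deg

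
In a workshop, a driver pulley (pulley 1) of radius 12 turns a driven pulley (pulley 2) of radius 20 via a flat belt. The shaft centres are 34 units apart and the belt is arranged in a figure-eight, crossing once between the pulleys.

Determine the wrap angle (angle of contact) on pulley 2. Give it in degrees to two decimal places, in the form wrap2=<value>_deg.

crossed belt: β = asin((r1+r2)/C) = asin(32/34) = 70.2501°
wrap1 = wrap2 = π + 2β = 320.5002°

wrap2=320.50_deg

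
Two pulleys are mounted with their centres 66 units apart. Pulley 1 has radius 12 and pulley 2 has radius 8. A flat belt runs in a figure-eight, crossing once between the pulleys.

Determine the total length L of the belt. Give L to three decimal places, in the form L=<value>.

L=200.940

crossed belt: β = asin((r1+r2)/C) = asin(20/66) = 17.6397°
wrap1 = wrap2 = π + 2β = 215.2794°
tangent length = C·cosβ = 62.8967
L = (r1+r2)·wrap + 2·C·cosβ = 20·3.7573 + 2·62.8967 = 200.9402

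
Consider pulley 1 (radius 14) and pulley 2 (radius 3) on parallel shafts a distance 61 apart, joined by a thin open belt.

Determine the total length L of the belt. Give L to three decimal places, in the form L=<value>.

L=177.396

open belt: β = asin((r2−r1)/C) = asin(-11/61) = -10.3889°
wrap1 = π − 2β = 200.7777°
wrap2 = π + 2β = 159.2223°
tangent length = C·cosβ = 60.0000
L = r1·wrap1 + r2·wrap2 + 2·C·cosβ = 14·3.5042 + 3·2.7790 + 2·60.0000 = 177.3961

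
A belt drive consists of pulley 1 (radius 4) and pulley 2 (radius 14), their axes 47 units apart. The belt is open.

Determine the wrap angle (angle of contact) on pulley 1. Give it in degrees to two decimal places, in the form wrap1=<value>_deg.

open belt: β = asin((r2−r1)/C) = asin(10/47) = 12.2845°
wrap1 = π − 2β = 155.4310°
wrap2 = π + 2β = 204.5690°

wrap1=155.43_deg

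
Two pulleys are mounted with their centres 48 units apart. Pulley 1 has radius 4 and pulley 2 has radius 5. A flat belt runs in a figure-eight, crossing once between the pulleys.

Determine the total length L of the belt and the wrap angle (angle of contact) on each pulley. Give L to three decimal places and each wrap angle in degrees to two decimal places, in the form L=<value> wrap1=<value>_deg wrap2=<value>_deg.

L=125.967 wrap1=201.61_deg wrap2=201.61_deg

crossed belt: β = asin((r1+r2)/C) = asin(9/48) = 10.8069°
wrap1 = wrap2 = π + 2β = 201.6138°
tangent length = C·cosβ = 47.1487
L = (r1+r2)·wrap + 2·C·cosβ = 9·3.5188 + 2·47.1487 = 125.9668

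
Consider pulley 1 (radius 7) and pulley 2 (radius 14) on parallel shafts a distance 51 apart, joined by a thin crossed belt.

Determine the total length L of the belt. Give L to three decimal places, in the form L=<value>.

crossed belt: β = asin((r1+r2)/C) = asin(21/51) = 24.3157°
wrap1 = wrap2 = π + 2β = 228.6315°
tangent length = C·cosβ = 46.4758
L = (r1+r2)·wrap + 2·C·cosβ = 21·3.9904 + 2·46.4758 = 176.7494

L=176.749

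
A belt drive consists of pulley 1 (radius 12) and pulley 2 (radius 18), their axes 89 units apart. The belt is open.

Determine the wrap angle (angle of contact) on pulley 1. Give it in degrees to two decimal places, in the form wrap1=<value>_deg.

open belt: β = asin((r2−r1)/C) = asin(6/89) = 3.8656°
wrap1 = π − 2β = 172.2689°
wrap2 = π + 2β = 187.7311°

wrap1=172.27_deg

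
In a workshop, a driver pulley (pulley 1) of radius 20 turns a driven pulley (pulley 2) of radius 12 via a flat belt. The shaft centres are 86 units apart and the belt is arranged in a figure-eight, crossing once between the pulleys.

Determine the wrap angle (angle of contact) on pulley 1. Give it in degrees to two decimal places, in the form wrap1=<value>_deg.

crossed belt: β = asin((r1+r2)/C) = asin(32/86) = 21.8448°
wrap1 = wrap2 = π + 2β = 223.6895°

wrap1=223.69_deg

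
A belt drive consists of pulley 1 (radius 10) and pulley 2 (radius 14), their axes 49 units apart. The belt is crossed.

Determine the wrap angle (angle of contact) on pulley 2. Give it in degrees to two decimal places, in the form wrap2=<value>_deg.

wrap2=238.65_deg

crossed belt: β = asin((r1+r2)/C) = asin(24/49) = 29.3272°
wrap1 = wrap2 = π + 2β = 238.6543°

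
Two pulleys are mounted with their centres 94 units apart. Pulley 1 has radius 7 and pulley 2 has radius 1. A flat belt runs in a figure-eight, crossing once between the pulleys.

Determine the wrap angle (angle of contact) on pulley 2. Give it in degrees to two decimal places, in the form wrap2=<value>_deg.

crossed belt: β = asin((r1+r2)/C) = asin(8/94) = 4.8821°
wrap1 = wrap2 = π + 2β = 189.7643°

wrap2=189.76_deg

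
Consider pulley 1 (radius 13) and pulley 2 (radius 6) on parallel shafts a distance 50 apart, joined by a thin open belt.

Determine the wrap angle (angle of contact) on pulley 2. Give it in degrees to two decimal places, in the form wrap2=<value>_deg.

wrap2=163.90_deg

open belt: β = asin((r2−r1)/C) = asin(-7/50) = -8.0478°
wrap1 = π − 2β = 196.0957°
wrap2 = π + 2β = 163.9043°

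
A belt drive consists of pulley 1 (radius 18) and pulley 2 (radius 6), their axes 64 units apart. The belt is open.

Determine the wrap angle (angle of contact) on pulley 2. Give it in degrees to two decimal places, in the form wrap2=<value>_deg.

open belt: β = asin((r2−r1)/C) = asin(-12/64) = -10.8069°
wrap1 = π − 2β = 201.6138°
wrap2 = π + 2β = 158.3862°

wrap2=158.39_deg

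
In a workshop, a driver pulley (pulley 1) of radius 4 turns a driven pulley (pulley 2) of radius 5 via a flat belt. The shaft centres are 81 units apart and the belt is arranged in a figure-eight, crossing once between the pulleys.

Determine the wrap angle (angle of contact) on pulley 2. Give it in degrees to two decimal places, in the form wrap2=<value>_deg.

crossed belt: β = asin((r1+r2)/C) = asin(9/81) = 6.3794°
wrap1 = wrap2 = π + 2β = 192.7587°

wrap2=192.76_deg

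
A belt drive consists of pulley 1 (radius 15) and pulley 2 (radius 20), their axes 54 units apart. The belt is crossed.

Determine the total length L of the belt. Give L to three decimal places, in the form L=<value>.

crossed belt: β = asin((r1+r2)/C) = asin(35/54) = 40.4021°
wrap1 = wrap2 = π + 2β = 260.8043°
tangent length = C·cosβ = 41.1218
L = (r1+r2)·wrap + 2·C·cosβ = 35·4.5519 + 2·41.1218 = 241.5598

L=241.560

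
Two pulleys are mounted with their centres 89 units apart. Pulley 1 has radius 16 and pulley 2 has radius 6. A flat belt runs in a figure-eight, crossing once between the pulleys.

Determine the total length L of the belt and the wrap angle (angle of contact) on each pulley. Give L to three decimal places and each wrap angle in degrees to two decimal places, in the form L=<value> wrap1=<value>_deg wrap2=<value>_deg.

L=252.581 wrap1=208.62_deg wrap2=208.62_deg

crossed belt: β = asin((r1+r2)/C) = asin(22/89) = 14.3114°
wrap1 = wrap2 = π + 2β = 208.6227°
tangent length = C·cosβ = 86.2380
L = (r1+r2)·wrap + 2·C·cosβ = 22·3.6412 + 2·86.2380 = 252.5815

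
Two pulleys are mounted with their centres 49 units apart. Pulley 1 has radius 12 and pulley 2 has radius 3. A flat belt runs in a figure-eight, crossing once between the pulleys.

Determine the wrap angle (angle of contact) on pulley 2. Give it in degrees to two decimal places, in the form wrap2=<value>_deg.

wrap2=215.65_deg

crossed belt: β = asin((r1+r2)/C) = asin(15/49) = 17.8257°
wrap1 = wrap2 = π + 2β = 215.6514°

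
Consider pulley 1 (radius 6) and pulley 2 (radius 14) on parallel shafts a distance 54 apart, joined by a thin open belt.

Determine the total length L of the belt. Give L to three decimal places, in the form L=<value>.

L=172.019

open belt: β = asin((r2−r1)/C) = asin(8/54) = 8.5196°
wrap1 = π − 2β = 162.9608°
wrap2 = π + 2β = 197.0392°
tangent length = C·cosβ = 53.4041
L = r1·wrap1 + r2·wrap2 + 2·C·cosβ = 6·2.8442 + 14·3.4390 + 2·53.4041 = 172.0192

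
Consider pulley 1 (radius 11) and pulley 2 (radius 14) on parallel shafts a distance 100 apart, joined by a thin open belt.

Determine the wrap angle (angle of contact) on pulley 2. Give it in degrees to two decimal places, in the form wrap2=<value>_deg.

wrap2=183.44_deg

open belt: β = asin((r2−r1)/C) = asin(3/100) = 1.7191°
wrap1 = π − 2β = 176.5617°
wrap2 = π + 2β = 183.4383°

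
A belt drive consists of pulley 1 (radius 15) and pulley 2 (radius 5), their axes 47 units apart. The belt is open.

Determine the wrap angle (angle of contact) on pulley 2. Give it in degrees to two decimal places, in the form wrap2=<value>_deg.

open belt: β = asin((r2−r1)/C) = asin(-10/47) = -12.2845°
wrap1 = π − 2β = 204.5690°
wrap2 = π + 2β = 155.4310°

wrap2=155.43_deg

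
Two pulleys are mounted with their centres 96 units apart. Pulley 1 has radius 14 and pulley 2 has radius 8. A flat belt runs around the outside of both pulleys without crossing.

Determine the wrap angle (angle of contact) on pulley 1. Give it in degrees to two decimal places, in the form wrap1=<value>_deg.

wrap1=187.17_deg

open belt: β = asin((r2−r1)/C) = asin(-6/96) = -3.5833°
wrap1 = π − 2β = 187.1666°
wrap2 = π + 2β = 172.8334°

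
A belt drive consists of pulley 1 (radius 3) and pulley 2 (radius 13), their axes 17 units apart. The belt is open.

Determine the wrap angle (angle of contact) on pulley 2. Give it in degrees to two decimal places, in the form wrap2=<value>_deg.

open belt: β = asin((r2−r1)/C) = asin(10/17) = 36.0319°
wrap1 = π − 2β = 107.9362°
wrap2 = π + 2β = 252.0638°

wrap2=252.06_deg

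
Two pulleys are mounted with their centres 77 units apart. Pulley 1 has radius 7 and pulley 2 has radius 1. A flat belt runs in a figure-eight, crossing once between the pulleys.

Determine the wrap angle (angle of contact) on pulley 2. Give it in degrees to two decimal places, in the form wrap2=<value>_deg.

crossed belt: β = asin((r1+r2)/C) = asin(8/77) = 5.9636°
wrap1 = wrap2 = π + 2β = 191.9271°

wrap2=191.93_deg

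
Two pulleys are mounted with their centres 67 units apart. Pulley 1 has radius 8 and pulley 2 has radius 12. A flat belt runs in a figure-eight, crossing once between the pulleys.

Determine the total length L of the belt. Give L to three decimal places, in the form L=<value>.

L=202.848

crossed belt: β = asin((r1+r2)/C) = asin(20/67) = 17.3680°
wrap1 = wrap2 = π + 2β = 214.7360°
tangent length = C·cosβ = 63.9453
L = (r1+r2)·wrap + 2·C·cosβ = 20·3.7478 + 2·63.9453 = 202.8476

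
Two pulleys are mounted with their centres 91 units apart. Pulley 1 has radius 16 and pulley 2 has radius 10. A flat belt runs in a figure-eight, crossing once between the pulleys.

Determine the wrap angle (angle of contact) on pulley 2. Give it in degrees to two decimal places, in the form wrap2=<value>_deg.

crossed belt: β = asin((r1+r2)/C) = asin(26/91) = 16.6015°
wrap1 = wrap2 = π + 2β = 213.2031°

wrap2=213.20_deg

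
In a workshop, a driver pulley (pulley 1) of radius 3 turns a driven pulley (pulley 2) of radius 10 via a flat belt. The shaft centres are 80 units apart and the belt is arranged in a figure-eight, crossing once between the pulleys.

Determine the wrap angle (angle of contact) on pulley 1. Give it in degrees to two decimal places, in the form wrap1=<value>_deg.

wrap1=198.70_deg

crossed belt: β = asin((r1+r2)/C) = asin(13/80) = 9.3520°
wrap1 = wrap2 = π + 2β = 198.7041°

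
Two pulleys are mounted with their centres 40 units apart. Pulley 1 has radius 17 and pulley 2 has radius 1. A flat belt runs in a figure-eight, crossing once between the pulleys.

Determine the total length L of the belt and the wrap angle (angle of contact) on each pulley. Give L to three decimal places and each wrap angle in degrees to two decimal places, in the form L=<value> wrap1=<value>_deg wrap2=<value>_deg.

L=144.795 wrap1=233.49_deg wrap2=233.49_deg

crossed belt: β = asin((r1+r2)/C) = asin(18/40) = 26.7437°
wrap1 = wrap2 = π + 2β = 233.4874°
tangent length = C·cosβ = 35.7211
L = (r1+r2)·wrap + 2·C·cosβ = 18·4.0751 + 2·35.7211 = 144.7945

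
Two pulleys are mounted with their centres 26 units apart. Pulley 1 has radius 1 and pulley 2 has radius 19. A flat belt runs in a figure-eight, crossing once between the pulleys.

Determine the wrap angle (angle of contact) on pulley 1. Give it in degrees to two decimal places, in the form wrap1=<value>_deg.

wrap1=280.57_deg

crossed belt: β = asin((r1+r2)/C) = asin(20/26) = 50.2849°
wrap1 = wrap2 = π + 2β = 280.5697°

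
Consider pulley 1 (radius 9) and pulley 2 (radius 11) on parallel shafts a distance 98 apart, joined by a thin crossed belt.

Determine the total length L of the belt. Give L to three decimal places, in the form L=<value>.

crossed belt: β = asin((r1+r2)/C) = asin(20/98) = 11.7757°
wrap1 = wrap2 = π + 2β = 203.5515°
tangent length = C·cosβ = 95.9375
L = (r1+r2)·wrap + 2·C·cosβ = 20·3.5526 + 2·95.9375 = 262.9278

L=262.928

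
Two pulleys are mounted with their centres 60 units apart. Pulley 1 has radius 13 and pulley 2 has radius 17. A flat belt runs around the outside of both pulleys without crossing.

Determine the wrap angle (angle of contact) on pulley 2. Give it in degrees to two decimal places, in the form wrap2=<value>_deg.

open belt: β = asin((r2−r1)/C) = asin(4/60) = 3.8226°
wrap1 = π − 2β = 172.3549°
wrap2 = π + 2β = 187.6451°

wrap2=187.65_deg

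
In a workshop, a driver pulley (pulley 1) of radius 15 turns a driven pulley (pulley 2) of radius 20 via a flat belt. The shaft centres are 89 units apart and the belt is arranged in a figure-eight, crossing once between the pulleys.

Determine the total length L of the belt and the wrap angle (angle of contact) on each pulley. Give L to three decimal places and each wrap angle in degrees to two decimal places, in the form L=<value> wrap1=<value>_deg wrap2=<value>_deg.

crossed belt: β = asin((r1+r2)/C) = asin(35/89) = 23.1574°
wrap1 = wrap2 = π + 2β = 226.3148°
tangent length = C·cosβ = 81.8291
L = (r1+r2)·wrap + 2·C·cosβ = 35·3.9499 + 2·81.8291 = 301.9060

L=301.906 wrap1=226.31_deg wrap2=226.31_deg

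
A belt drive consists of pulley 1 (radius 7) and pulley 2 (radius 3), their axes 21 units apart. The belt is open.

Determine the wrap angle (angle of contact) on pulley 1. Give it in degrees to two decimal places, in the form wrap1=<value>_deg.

wrap1=201.96_deg

open belt: β = asin((r2−r1)/C) = asin(-4/21) = -10.9806°
wrap1 = π − 2β = 201.9612°
wrap2 = π + 2β = 158.0388°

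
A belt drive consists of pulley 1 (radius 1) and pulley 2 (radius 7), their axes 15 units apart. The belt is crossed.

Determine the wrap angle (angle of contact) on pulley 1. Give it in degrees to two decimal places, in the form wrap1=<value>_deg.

crossed belt: β = asin((r1+r2)/C) = asin(8/15) = 32.2310°
wrap1 = wrap2 = π + 2β = 244.4619°

wrap1=244.46_deg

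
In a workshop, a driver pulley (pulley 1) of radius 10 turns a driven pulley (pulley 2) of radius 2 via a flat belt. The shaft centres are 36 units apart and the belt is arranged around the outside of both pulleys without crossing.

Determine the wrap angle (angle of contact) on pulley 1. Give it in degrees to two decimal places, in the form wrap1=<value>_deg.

wrap1=205.68_deg

open belt: β = asin((r2−r1)/C) = asin(-8/36) = -12.8396°
wrap1 = π − 2β = 205.6792°
wrap2 = π + 2β = 154.3208°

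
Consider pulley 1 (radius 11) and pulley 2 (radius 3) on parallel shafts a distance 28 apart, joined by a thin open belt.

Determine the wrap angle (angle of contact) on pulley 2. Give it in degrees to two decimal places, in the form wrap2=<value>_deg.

wrap2=146.80_deg

open belt: β = asin((r2−r1)/C) = asin(-8/28) = -16.6015°
wrap1 = π − 2β = 213.2031°
wrap2 = π + 2β = 146.7969°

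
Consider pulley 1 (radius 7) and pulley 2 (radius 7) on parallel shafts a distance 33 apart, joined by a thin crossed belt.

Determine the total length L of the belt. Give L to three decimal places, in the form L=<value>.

crossed belt: β = asin((r1+r2)/C) = asin(14/33) = 25.1027°
wrap1 = wrap2 = π + 2β = 230.2054°
tangent length = C·cosβ = 29.8831
L = (r1+r2)·wrap + 2·C·cosβ = 14·4.0178 + 2·29.8831 = 116.0160

L=116.016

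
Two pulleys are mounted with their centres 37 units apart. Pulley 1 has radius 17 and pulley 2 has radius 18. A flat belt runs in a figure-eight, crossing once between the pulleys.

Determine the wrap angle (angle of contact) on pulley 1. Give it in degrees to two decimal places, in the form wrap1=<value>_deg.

crossed belt: β = asin((r1+r2)/C) = asin(35/37) = 71.0754°
wrap1 = wrap2 = π + 2β = 322.1507°

wrap1=322.15_deg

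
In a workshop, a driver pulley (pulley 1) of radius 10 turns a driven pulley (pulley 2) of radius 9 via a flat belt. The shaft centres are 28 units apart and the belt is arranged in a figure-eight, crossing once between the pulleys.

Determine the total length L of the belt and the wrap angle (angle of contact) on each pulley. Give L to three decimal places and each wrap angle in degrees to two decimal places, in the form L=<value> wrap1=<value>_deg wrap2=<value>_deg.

crossed belt: β = asin((r1+r2)/C) = asin(19/28) = 42.7321°
wrap1 = wrap2 = π + 2β = 265.4642°
tangent length = C·cosβ = 20.5670
L = (r1+r2)·wrap + 2·C·cosβ = 19·4.6332 + 2·20.5670 = 129.1652

L=129.165 wrap1=265.46_deg wrap2=265.46_deg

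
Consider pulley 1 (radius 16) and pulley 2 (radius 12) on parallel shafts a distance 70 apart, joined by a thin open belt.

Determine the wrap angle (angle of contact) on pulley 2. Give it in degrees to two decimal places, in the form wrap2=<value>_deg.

wrap2=173.45_deg

open belt: β = asin((r2−r1)/C) = asin(-4/70) = -3.2758°
wrap1 = π − 2β = 186.5517°
wrap2 = π + 2β = 173.4483°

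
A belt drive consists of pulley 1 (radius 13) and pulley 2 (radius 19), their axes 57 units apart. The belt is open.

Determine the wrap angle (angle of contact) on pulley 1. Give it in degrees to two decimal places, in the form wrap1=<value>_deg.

wrap1=167.92_deg

open belt: β = asin((r2−r1)/C) = asin(6/57) = 6.0423°
wrap1 = π − 2β = 167.9153°
wrap2 = π + 2β = 192.0847°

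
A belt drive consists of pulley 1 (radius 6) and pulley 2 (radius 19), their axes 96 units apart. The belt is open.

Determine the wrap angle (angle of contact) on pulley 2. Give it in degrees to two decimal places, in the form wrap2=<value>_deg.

wrap2=195.57_deg

open belt: β = asin((r2−r1)/C) = asin(13/96) = 7.7827°
wrap1 = π − 2β = 164.4346°
wrap2 = π + 2β = 195.5654°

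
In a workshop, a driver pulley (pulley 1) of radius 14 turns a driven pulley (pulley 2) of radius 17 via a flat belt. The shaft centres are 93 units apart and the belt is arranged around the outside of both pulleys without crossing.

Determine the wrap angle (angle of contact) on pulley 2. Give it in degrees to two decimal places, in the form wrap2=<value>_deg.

open belt: β = asin((r2−r1)/C) = asin(3/93) = 1.8486°
wrap1 = π − 2β = 176.3029°
wrap2 = π + 2β = 183.6971°

wrap2=183.70_deg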